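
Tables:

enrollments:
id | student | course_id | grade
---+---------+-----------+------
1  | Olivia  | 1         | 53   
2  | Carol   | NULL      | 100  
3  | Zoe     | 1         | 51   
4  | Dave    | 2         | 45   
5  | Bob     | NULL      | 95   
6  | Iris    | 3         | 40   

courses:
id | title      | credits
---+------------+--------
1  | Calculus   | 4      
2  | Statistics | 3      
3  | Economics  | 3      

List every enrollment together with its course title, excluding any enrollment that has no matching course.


INNER JOIN keeps only enrollments rows whose course_id matches an id in courses. Walk through each enrollment:
  - enrollment 1 (Olivia): course_id=1 -> matches Calculus
  - enrollment 2 (Carol): course_id=NULL, no match -> dropped
  - enrollment 3 (Zoe): course_id=1 -> matches Calculus
  - enrollment 4 (Dave): course_id=2 -> matches Statistics
  - enrollment 5 (Bob): course_id=NULL, no match -> dropped
  - enrollment 6 (Iris): course_id=3 -> matches Economics
So 2 of 6 rows are dropped.

SQL:
SELECT a.student, b.title AS course
FROM enrollments a
INNER JOIN courses b ON a.course_id = b.id

Result:
student | course    
--------+-----------
Olivia  | Calculus  
Zoe     | Calculus  
Dave    | Statistics
Iris    | Economics 


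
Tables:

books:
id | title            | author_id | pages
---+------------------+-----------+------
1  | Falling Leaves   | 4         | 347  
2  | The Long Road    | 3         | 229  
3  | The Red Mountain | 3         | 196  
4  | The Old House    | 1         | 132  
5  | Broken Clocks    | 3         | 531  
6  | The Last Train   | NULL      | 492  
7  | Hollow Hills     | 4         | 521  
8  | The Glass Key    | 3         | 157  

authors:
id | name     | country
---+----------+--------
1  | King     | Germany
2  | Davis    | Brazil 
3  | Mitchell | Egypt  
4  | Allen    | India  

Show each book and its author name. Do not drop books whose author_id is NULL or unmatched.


LEFT JOIN keeps every row from books (the left table); where author_id has no match in authors, the author columns become NULL. Walk through each book:
  - book 1 (Falling Leaves): author_id=4 -> matches Allen
  - book 2 (The Long Road): author_id=3 -> matches Mitchell
  - book 3 (The Red Mountain): author_id=3 -> matches Mitchell
  - book 4 (The Old House): author_id=1 -> matches King
  - book 5 (Broken Clocks): author_id=3 -> matches Mitchell
  - book 6 (The Last Train): author_id=NULL, no match -> kept with NULL
  - book 7 (Hollow Hills): author_id=4 -> matches Allen
  - book 8 (The Glass Key): author_id=3 -> matches Mitchell
All 8 rows appear; 1 has NULL author.

SQL:
SELECT a.title, b.name AS author
FROM books a
LEFT JOIN authors b ON a.author_id = b.id

Result:
title            | author  
-----------------+---------
Falling Leaves   | Allen   
The Long Road    | Mitchell
The Red Mountain | Mitchell
The Old House    | King    
Broken Clocks    | Mitchell
The Last Train   | NULL    
Hollow Hills     | Allen   
The Glass Key    | Mitchell


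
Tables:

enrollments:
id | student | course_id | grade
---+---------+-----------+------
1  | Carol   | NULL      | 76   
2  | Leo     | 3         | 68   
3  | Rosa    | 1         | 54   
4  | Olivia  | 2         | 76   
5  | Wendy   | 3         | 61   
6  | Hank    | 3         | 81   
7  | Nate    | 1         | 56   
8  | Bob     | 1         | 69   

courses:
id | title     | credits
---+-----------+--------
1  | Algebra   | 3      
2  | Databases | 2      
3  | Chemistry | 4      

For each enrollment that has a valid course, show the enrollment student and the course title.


INNER JOIN keeps only enrollments rows whose course_id matches an id in courses. Walk through each enrollment:
  - enrollment 1 (Carol): course_id=NULL, no match -> dropped
  - enrollment 2 (Leo): course_id=3 -> matches Chemistry
  - enrollment 3 (Rosa): course_id=1 -> matches Algebra
  - enrollment 4 (Olivia): course_id=2 -> matches Databases
  - enrollment 5 (Wendy): course_id=3 -> matches Chemistry
  - enrollment 6 (Hank): course_id=3 -> matches Chemistry
  - enrollment 7 (Nate): course_id=1 -> matches Algebra
  - enrollment 8 (Bob): course_id=1 -> matches Algebra
So 1 of 8 rows is dropped.

SQL:
SELECT a.student, b.title AS course
FROM enrollments a
INNER JOIN courses b ON a.course_id = b.id

Result:
student | course   
--------+----------
Leo     | Chemistry
Rosa    | Algebra  
Olivia  | Databases
Wendy   | Chemistry
Hank    | Chemistry
Nate    | Algebra  
Bob     | Algebra  


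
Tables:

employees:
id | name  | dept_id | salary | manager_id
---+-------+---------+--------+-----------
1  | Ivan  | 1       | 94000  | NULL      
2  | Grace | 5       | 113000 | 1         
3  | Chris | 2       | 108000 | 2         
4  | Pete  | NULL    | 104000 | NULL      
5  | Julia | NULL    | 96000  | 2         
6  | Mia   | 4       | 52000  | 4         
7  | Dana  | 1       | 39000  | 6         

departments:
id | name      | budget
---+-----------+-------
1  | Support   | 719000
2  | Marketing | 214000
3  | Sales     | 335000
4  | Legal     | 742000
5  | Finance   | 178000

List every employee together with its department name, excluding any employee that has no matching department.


INNER JOIN keeps only employees rows whose dept_id matches an id in departments. Walk through each employee:
  - employee 1 (Ivan): dept_id=1 -> matches Support
  - employee 2 (Grace): dept_id=5 -> matches Finance
  - employee 3 (Chris): dept_id=2 -> matches Marketing
  - employee 4 (Pete): dept_id=NULL, no match -> dropped
  - employee 5 (Julia): dept_id=NULL, no match -> dropped
  - employee 6 (Mia): dept_id=4 -> matches Legal
  - employee 7 (Dana): dept_id=1 -> matches Support
So 2 of 7 rows are dropped.

SQL:
SELECT a.name, b.name AS department
FROM employees a
INNER JOIN departments b ON a.dept_id = b.id

Result:
name  | department
------+-----------
Ivan  | Support   
Grace | Finance   
Chris | Marketing 
Mia   | Legal     
Dana  | Support   


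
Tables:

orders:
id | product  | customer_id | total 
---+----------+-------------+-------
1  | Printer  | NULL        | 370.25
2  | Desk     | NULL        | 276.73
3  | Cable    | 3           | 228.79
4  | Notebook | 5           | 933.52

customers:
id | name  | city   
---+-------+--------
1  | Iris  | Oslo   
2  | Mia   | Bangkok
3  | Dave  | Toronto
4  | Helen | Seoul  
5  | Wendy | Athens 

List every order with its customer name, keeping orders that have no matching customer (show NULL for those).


LEFT JOIN keeps every row from orders (the left table); where customer_id has no match in customers, the customer columns become NULL. Walk through each order:
  - order 1 (Printer): customer_id=NULL, no match -> kept with NULL
  - order 2 (Desk): customer_id=NULL, no match -> kept with NULL
  - order 3 (Cable): customer_id=3 -> matches Dave
  - order 4 (Notebook): customer_id=5 -> matches Wendy
All 4 rows appear; 2 have NULL customer.

SQL:
SELECT a.product, b.name AS customer
FROM orders a
LEFT JOIN customers b ON a.customer_id = b.id

Result:
product  | customer
---------+---------
Printer  | NULL    
Desk     | NULL    
Cable    | Dave    
Notebook | Wendy   


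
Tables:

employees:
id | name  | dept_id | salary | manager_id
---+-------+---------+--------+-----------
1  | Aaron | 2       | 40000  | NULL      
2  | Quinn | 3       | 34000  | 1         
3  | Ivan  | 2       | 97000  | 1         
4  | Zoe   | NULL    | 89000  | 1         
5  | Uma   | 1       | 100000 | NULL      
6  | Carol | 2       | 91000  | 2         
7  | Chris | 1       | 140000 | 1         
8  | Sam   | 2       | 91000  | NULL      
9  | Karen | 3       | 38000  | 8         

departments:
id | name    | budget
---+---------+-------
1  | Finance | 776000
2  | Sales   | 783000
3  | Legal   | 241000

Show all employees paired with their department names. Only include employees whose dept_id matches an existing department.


INNER JOIN keeps only employees rows whose dept_id matches an id in departments. Walk through each employee:
  - employee 1 (Aaron): dept_id=2 -> matches Sales
  - employee 2 (Quinn): dept_id=3 -> matches Legal
  - employee 3 (Ivan): dept_id=2 -> matches Sales
  - employee 4 (Zoe): dept_id=NULL, no match -> dropped
  - employee 5 (Uma): dept_id=1 -> matches Finance
  - employee 6 (Carol): dept_id=2 -> matches Sales
  - employee 7 (Chris): dept_id=1 -> matches Finance
  - employee 8 (Sam): dept_id=2 -> matches Sales
  - employee 9 (Karen): dept_id=3 -> matches Legal
So 1 of 9 rows is dropped.

SQL:
SELECT a.name, b.name AS department
FROM employees a
INNER JOIN departments b ON a.dept_id = b.id

Result:
name  | department
------+-----------
Aaron | Sales     
Quinn | Legal     
Ivan  | Sales     
Uma   | Finance   
Carol | Sales     
Chris | Finance   
Sam   | Sales     
Karen | Legal     


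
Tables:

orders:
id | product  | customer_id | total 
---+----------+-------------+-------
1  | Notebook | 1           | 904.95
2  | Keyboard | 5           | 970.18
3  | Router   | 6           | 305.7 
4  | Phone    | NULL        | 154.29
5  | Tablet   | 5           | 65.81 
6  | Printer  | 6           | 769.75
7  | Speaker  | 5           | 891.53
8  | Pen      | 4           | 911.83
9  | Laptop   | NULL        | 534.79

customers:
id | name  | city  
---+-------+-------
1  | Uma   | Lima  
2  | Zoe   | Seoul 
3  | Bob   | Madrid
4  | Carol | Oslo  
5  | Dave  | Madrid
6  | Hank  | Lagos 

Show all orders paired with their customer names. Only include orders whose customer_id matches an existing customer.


INNER JOIN keeps only orders rows whose customer_id matches an id in customers. Walk through each order:
  - order 1 (Notebook): customer_id=1 -> matches Uma
  - order 2 (Keyboard): customer_id=5 -> matches Dave
  - order 3 (Router): customer_id=6 -> matches Hank
  - order 4 (Phone): customer_id=NULL, no match -> dropped
  - order 5 (Tablet): customer_id=5 -> matches Dave
  - order 6 (Printer): customer_id=6 -> matches Hank
  - order 7 (Speaker): customer_id=5 -> matches Dave
  - order 8 (Pen): customer_id=4 -> matches Carol
  - order 9 (Laptop): customer_id=NULL, no match -> dropped
So 2 of 9 rows are dropped.

SQL:
SELECT a.product, b.name AS customer
FROM orders a
INNER JOIN customers b ON a.customer_id = b.id

Result:
product  | customer
---------+---------
Notebook | Uma     
Keyboard | Dave    
Router   | Hank    
Tablet   | Dave    
Printer  | Hank    
Speaker  | Dave    
Pen      | Carol   


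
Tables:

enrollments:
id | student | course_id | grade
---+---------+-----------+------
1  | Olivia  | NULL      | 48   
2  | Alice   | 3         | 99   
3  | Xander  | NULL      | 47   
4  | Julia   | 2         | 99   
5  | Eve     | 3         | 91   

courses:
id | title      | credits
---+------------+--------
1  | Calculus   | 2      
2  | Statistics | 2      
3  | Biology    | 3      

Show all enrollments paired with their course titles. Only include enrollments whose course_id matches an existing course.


INNER JOIN keeps only enrollments rows whose course_id matches an id in courses. Walk through each enrollment:
  - enrollment 1 (Olivia): course_id=NULL, no match -> dropped
  - enrollment 2 (Alice): course_id=3 -> matches Biology
  - enrollment 3 (Xander): course_id=NULL, no match -> dropped
  - enrollment 4 (Julia): course_id=2 -> matches Statistics
  - enrollment 5 (Eve): course_id=3 -> matches Biology
So 2 of 5 rows are dropped.

SQL:
SELECT a.student, b.title AS course
FROM enrollments a
INNER JOIN courses b ON a.course_id = b.id

Result:
student | course    
--------+-----------
Alice   | Biology   
Julia   | Statistics
Eve     | Biology   


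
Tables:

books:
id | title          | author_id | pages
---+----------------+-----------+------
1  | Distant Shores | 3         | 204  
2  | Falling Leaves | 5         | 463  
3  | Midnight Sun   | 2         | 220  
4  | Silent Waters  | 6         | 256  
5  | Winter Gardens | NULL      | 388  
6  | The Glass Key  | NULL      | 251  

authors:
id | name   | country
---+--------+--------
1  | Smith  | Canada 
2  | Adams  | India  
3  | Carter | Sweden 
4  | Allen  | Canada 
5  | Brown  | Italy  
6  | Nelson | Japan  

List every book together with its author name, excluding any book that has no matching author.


INNER JOIN keeps only books rows whose author_id matches an id in authors. Walk through each book:
  - book 1 (Distant Shores): author_id=3 -> matches Carter
  - book 2 (Falling Leaves): author_id=5 -> matches Brown
  - book 3 (Midnight Sun): author_id=2 -> matches Adams
  - book 4 (Silent Waters): author_id=6 -> matches Nelson
  - book 5 (Winter Gardens): author_id=NULL, no match -> dropped
  - book 6 (The Glass Key): author_id=NULL, no match -> dropped
So 2 of 6 rows are dropped.

SQL:
SELECT a.title, b.name AS author
FROM books a
INNER JOIN authors b ON a.author_id = b.id

Result:
title          | author
---------------+-------
Distant Shores | Carter
Falling Leaves | Brown 
Midnight Sun   | Adams 
Silent Waters  | Nelson


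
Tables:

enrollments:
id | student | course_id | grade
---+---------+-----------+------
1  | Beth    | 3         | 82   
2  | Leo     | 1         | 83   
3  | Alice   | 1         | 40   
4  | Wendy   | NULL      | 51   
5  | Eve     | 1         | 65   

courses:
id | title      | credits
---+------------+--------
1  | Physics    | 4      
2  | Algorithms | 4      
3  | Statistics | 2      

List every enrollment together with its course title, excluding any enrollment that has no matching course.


INNER JOIN keeps only enrollments rows whose course_id matches an id in courses. Walk through each enrollment:
  - enrollment 1 (Beth): course_id=3 -> matches Statistics
  - enrollment 2 (Leo): course_id=1 -> matches Physics
  - enrollment 3 (Alice): course_id=1 -> matches Physics
  - enrollment 4 (Wendy): course_id=NULL, no match -> dropped
  - enrollment 5 (Eve): course_id=1 -> matches Physics
So 1 of 5 rows is dropped.

SQL:
SELECT a.student, b.title AS course
FROM enrollments a
INNER JOIN courses b ON a.course_id = b.id

Result:
student | course    
--------+-----------
Beth    | Statistics
Leo     | Physics   
Alice   | Physics   
Eve     | Physics   


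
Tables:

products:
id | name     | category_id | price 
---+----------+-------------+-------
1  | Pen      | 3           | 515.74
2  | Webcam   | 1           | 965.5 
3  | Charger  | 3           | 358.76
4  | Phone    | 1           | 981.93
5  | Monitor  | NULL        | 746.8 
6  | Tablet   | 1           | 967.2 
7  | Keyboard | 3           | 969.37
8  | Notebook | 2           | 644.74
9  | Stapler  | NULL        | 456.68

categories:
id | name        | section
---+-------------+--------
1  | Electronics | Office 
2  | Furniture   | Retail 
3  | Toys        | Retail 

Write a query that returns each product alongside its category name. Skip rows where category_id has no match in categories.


INNER JOIN keeps only products rows whose category_id matches an id in categories. Walk through each product:
  - product 1 (Pen): category_id=3 -> matches Toys
  - product 2 (Webcam): category_id=1 -> matches Electronics
  - product 3 (Charger): category_id=3 -> matches Toys
  - product 4 (Phone): category_id=1 -> matches Electronics
  - product 5 (Monitor): category_id=NULL, no match -> dropped
  - product 6 (Tablet): category_id=1 -> matches Electronics
  - product 7 (Keyboard): category_id=3 -> matches Toys
  - product 8 (Notebook): category_id=2 -> matches Furniture
  - product 9 (Stapler): category_id=NULL, no match -> dropped
So 2 of 9 rows are dropped.

SQL:
SELECT a.name, b.name AS category
FROM products a
INNER JOIN categories b ON a.category_id = b.id

Result:
name     | category   
---------+------------
Pen      | Toys       
Webcam   | Electronics
Charger  | Toys       
Phone    | Electronics
Tablet   | Electronics
Keyboard | Toys       
Notebook | Furniture  


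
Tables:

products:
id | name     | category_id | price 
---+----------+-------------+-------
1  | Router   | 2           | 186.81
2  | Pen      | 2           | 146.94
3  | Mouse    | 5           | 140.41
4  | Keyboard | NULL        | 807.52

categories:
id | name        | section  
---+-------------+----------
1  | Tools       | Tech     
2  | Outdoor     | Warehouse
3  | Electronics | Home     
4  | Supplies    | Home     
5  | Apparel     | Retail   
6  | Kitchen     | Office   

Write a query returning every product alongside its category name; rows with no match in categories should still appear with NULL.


LEFT JOIN keeps every row from products (the left table); where category_id has no match in categories, the category columns become NULL. Walk through each product:
  - product 1 (Router): category_id=2 -> matches Outdoor
  - product 2 (Pen): category_id=2 -> matches Outdoor
  - product 3 (Mouse): category_id=5 -> matches Apparel
  - product 4 (Keyboard): category_id=NULL, no match -> kept with NULL
All 4 rows appear; 1 has NULL category.

SQL:
SELECT a.name, b.name AS category
FROM products a
LEFT JOIN categories b ON a.category_id = b.id

Result:
name     | category
---------+---------
Router   | Outdoor 
Pen      | Outdoor 
Mouse    | Apparel 
Keyboard | NULL    


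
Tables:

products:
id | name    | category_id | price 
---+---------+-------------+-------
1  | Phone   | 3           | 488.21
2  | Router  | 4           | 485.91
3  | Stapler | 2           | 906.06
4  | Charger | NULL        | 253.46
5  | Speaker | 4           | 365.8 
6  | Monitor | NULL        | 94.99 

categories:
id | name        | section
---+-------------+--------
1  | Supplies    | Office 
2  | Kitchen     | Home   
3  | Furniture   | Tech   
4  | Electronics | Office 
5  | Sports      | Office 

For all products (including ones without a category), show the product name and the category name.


LEFT JOIN keeps every row from products (the left table); where category_id has no match in categories, the category columns become NULL. Walk through each product:
  - product 1 (Phone): category_id=3 -> matches Furniture
  - product 2 (Router): category_id=4 -> matches Electronics
  - product 3 (Stapler): category_id=2 -> matches Kitchen
  - product 4 (Charger): category_id=NULL, no match -> kept with NULL
  - product 5 (Speaker): category_id=4 -> matches Electronics
  - product 6 (Monitor): category_id=NULL, no match -> kept with NULL
All 6 rows appear; 2 have NULL category.

SQL:
SELECT a.name, b.name AS category
FROM products a
LEFT JOIN categories b ON a.category_id = b.id

Result:
name    | category   
--------+------------
Phone   | Furniture  
Router  | Electronics
Stapler | Kitchen    
Charger | NULL       
Speaker | Electronics
Monitor | NULL       


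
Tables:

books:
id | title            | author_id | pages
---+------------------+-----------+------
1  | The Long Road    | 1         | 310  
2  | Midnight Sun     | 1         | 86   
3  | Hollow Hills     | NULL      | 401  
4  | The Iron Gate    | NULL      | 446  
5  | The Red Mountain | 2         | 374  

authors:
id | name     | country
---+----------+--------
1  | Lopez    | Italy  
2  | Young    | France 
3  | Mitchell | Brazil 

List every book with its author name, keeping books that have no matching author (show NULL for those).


LEFT JOIN keeps every row from books (the left table); where author_id has no match in authors, the author columns become NULL. Walk through each book:
  - book 1 (The Long Road): author_id=1 -> matches Lopez
  - book 2 (Midnight Sun): author_id=1 -> matches Lopez
  - book 3 (Hollow Hills): author_id=NULL, no match -> kept with NULL
  - book 4 (The Iron Gate): author_id=NULL, no match -> kept with NULL
  - book 5 (The Red Mountain): author_id=2 -> matches Young
All 5 rows appear; 2 have NULL author.

SQL:
SELECT a.title, b.name AS author
FROM books a
LEFT JOIN authors b ON a.author_id = b.id

Result:
title            | author
-----------------+-------
The Long Road    | Lopez 
Midnight Sun     | Lopez 
Hollow Hills     | NULL  
The Iron Gate    | NULL  
The Red Mountain | Young 


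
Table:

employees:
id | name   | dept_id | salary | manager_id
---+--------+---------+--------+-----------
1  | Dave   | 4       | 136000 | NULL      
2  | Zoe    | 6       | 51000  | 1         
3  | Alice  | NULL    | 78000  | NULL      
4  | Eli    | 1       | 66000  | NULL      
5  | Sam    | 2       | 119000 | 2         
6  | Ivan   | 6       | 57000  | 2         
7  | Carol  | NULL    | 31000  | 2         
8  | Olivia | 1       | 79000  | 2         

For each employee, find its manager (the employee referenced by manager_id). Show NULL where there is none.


This is a self-join: employees is joined to a second copy of itself, matching each row's manager_id to another row's id. Use LEFT JOIN so rows with manager_id=NULL are kept.
  - employee 1 (Dave): manager_id=NULL -> NULL
  - employee 2 (Zoe): manager_id=1 -> Dave
  - employee 3 (Alice): manager_id=NULL -> NULL
  - employee 4 (Eli): manager_id=NULL -> NULL
  - employee 5 (Sam): manager_id=2 -> Zoe
  - employee 6 (Ivan): manager_id=2 -> Zoe
  - employee 7 (Carol): manager_id=2 -> Zoe
  - employee 8 (Olivia): manager_id=2 -> Zoe

SQL:
SELECT a.name AS item, b.name AS manager
FROM employees a
LEFT JOIN employees b ON a.manager_id = b.id

Result:
item   | manager
-------+--------
Dave   | NULL   
Zoe    | Dave   
Alice  | NULL   
Eli    | NULL   
Sam    | Zoe    
Ivan   | Zoe    
Carol  | Zoe    
Olivia | Zoe    


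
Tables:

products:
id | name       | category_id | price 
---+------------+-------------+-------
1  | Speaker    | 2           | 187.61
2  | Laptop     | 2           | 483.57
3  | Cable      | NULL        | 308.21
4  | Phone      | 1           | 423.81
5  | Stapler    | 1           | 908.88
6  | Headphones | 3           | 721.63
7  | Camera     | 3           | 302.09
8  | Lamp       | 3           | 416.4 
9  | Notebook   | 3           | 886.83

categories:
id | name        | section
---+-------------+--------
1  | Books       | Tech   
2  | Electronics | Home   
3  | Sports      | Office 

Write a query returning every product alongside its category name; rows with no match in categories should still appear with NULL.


LEFT JOIN keeps every row from products (the left table); where category_id has no match in categories, the category columns become NULL. Walk through each product:
  - product 1 (Speaker): category_id=2 -> matches Electronics
  - product 2 (Laptop): category_id=2 -> matches Electronics
  - product 3 (Cable): category_id=NULL, no match -> kept with NULL
  - product 4 (Phone): category_id=1 -> matches Books
  - product 5 (Stapler): category_id=1 -> matches Books
  - product 6 (Headphones): category_id=3 -> matches Sports
  - product 7 (Camera): category_id=3 -> matches Sports
  - product 8 (Lamp): category_id=3 -> matches Sports
  - product 9 (Notebook): category_id=3 -> matches Sports
All 9 rows appear; 1 has NULL category.

SQL:
SELECT a.name, b.name AS category
FROM products a
LEFT JOIN categories b ON a.category_id = b.id

Result:
name       | category   
-----------+------------
Speaker    | Electronics
Laptop     | Electronics
Cable      | NULL       
Phone      | Books      
Stapler    | Books      
Headphones | Sports     
Camera     | Sports     
Lamp       | Sports     
Notebook   | Sports     


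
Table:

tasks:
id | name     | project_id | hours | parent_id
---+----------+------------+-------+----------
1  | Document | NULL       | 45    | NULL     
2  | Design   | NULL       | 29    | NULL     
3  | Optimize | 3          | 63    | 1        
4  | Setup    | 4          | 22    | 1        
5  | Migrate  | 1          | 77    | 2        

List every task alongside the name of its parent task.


This is a self-join: tasks is joined to a second copy of itself, matching each row's parent_id to another row's id. Use LEFT JOIN so rows with parent_id=NULL are kept.
  - task 1 (Document): parent_id=NULL -> NULL
  - task 2 (Design): parent_id=NULL -> NULL
  - task 3 (Optimize): parent_id=1 -> Document
  - task 4 (Setup): parent_id=1 -> Document
  - task 5 (Migrate): parent_id=2 -> Design

SQL:
SELECT a.name AS item, b.name AS parent
FROM tasks a
LEFT JOIN tasks b ON a.parent_id = b.id

Result:
item     | parent  
---------+---------
Document | NULL    
Design   | NULL    
Optimize | Document
Setup    | Document
Migrate  | Design  


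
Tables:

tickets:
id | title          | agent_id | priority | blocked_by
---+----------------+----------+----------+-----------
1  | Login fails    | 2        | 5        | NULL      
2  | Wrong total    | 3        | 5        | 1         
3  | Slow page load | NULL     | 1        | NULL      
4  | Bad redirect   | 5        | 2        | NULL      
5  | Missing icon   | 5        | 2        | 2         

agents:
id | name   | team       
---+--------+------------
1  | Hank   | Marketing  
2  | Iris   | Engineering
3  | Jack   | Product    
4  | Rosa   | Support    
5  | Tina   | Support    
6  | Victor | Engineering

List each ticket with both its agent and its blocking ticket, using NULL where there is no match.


Two LEFT JOINs from the same base table tickets: one to agents via agent_id, one to tickets itself via blocked_by. Both are LEFT so every ticket is preserved.
Match against agents:
  - ticket 1 (Login fails): agent_id=2 -> matches Iris
  - ticket 2 (Wrong total): agent_id=3 -> matches Jack
  - ticket 3 (Slow page load): agent_id=NULL, no match -> kept with NULL
  - ticket 4 (Bad redirect): agent_id=5 -> matches Tina
  - ticket 5 (Missing icon): agent_id=5 -> matches Tina
Match against tickets (self):
  - ticket 1 (Login fails): blocked_by=NULL -> NULL
  - ticket 2 (Wrong total): blocked_by=1 -> Login fails
  - ticket 3 (Slow page load): blocked_by=NULL -> NULL
  - ticket 4 (Bad redirect): blocked_by=NULL -> NULL
  - ticket 5 (Missing icon): blocked_by=2 -> Wrong total

SQL:
SELECT a.title, b.name AS agent, c.title AS blocked_by
FROM tickets a
LEFT JOIN agents b ON a.agent_id = b.id
LEFT JOIN tickets c ON a.blocked_by = c.id

Result:
title          | agent | blocked_by 
---------------+-------+------------
Login fails    | Iris  | NULL       
Wrong total    | Jack  | Login fails
Slow page load | NULL  | NULL       
Bad redirect   | Tina  | NULL       
Missing icon   | Tina  | Wrong total


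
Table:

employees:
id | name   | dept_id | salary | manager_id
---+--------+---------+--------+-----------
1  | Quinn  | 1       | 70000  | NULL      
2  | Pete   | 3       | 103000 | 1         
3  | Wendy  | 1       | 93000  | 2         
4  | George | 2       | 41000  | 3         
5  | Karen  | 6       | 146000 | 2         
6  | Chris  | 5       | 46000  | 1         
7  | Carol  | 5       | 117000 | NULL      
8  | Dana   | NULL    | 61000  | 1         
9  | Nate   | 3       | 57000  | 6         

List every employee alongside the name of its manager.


This is a self-join: employees is joined to a second copy of itself, matching each row's manager_id to another row's id. Use LEFT JOIN so rows with manager_id=NULL are kept.
  - employee 1 (Quinn): manager_id=NULL -> NULL
  - employee 2 (Pete): manager_id=1 -> Quinn
  - employee 3 (Wendy): manager_id=2 -> Pete
  - employee 4 (George): manager_id=3 -> Wendy
  - employee 5 (Karen): manager_id=2 -> Pete
  - employee 6 (Chris): manager_id=1 -> Quinn
  - employee 7 (Carol): manager_id=NULL -> NULL
  - employee 8 (Dana): manager_id=1 -> Quinn
  - employee 9 (Nate): manager_id=6 -> Chris

SQL:
SELECT a.name AS item, b.name AS manager
FROM employees a
LEFT JOIN employees b ON a.manager_id = b.id

Result:
item   | manager
-------+--------
Quinn  | NULL   
Pete   | Quinn  
Wendy  | Pete   
George | Wendy  
Karen  | Pete   
Chris  | Quinn  
Carol  | NULL   
Dana   | Quinn  
Nate   | Chris  


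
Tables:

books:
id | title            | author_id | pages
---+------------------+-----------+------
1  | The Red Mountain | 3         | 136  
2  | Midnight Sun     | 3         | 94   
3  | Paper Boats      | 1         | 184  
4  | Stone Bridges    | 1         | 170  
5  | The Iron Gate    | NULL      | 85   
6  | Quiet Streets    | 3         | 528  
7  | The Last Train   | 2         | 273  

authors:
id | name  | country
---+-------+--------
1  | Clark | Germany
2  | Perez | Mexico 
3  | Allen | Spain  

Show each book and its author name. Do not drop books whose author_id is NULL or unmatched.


LEFT JOIN keeps every row from books (the left table); where author_id has no match in authors, the author columns become NULL. Walk through each book:
  - book 1 (The Red Mountain): author_id=3 -> matches Allen
  - book 2 (Midnight Sun): author_id=3 -> matches Allen
  - book 3 (Paper Boats): author_id=1 -> matches Clark
  - book 4 (Stone Bridges): author_id=1 -> matches Clark
  - book 5 (The Iron Gate): author_id=NULL, no match -> kept with NULL
  - book 6 (Quiet Streets): author_id=3 -> matches Allen
  - book 7 (The Last Train): author_id=2 -> matches Perez
All 7 rows appear; 1 has NULL author.

SQL:
SELECT a.title, b.name AS author
FROM books a
LEFT JOIN authors b ON a.author_id = b.id

Result:
title            | author
-----------------+-------
The Red Mountain | Allen 
Midnight Sun     | Allen 
Paper Boats      | Clark 
Stone Bridges    | Clark 
The Iron Gate    | NULL  
Quiet Streets    | Allen 
The Last Train   | Perez 


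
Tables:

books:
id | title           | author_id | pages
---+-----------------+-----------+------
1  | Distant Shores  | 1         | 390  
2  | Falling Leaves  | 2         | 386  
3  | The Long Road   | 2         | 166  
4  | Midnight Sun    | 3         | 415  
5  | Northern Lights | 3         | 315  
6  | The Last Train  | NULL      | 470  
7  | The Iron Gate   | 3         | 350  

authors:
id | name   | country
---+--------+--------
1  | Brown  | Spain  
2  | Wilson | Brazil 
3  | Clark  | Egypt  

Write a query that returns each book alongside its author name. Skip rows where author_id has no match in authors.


INNER JOIN keeps only books rows whose author_id matches an id in authors. Walk through each book:
  - book 1 (Distant Shores): author_id=1 -> matches Brown
  - book 2 (Falling Leaves): author_id=2 -> matches Wilson
  - book 3 (The Long Road): author_id=2 -> matches Wilson
  - book 4 (Midnight Sun): author_id=3 -> matches Clark
  - book 5 (Northern Lights): author_id=3 -> matches Clark
  - book 6 (The Last Train): author_id=NULL, no match -> dropped
  - book 7 (The Iron Gate): author_id=3 -> matches Clark
So 1 of 7 rows is dropped.

SQL:
SELECT a.title, b.name AS author
FROM books a
INNER JOIN authors b ON a.author_id = b.id

Result:
title           | author
----------------+-------
Distant Shores  | Brown 
Falling Leaves  | Wilson
The Long Road   | Wilson
Midnight Sun    | Clark 
Northern Lights | Clark 
The Iron Gate   | Clark 


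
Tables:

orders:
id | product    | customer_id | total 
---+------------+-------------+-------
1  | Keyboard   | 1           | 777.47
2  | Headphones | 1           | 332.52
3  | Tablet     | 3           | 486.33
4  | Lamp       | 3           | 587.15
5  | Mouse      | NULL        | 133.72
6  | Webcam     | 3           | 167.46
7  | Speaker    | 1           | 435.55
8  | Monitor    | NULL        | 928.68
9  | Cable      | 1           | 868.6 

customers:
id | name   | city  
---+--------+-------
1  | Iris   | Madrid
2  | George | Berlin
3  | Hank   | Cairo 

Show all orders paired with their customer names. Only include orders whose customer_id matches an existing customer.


INNER JOIN keeps only orders rows whose customer_id matches an id in customers. Walk through each order:
  - order 1 (Keyboard): customer_id=1 -> matches Iris
  - order 2 (Headphones): customer_id=1 -> matches Iris
  - order 3 (Tablet): customer_id=3 -> matches Hank
  - order 4 (Lamp): customer_id=3 -> matches Hank
  - order 5 (Mouse): customer_id=NULL, no match -> dropped
  - order 6 (Webcam): customer_id=3 -> matches Hank
  - order 7 (Speaker): customer_id=1 -> matches Iris
  - order 8 (Monitor): customer_id=NULL, no match -> dropped
  - order 9 (Cable): customer_id=1 -> matches Iris
So 2 of 9 rows are dropped.

SQL:
SELECT a.product, b.name AS customer
FROM orders a
INNER JOIN customers b ON a.customer_id = b.id

Result:
product    | customer
-----------+---------
Keyboard   | Iris    
Headphones | Iris    
Tablet     | Hank    
Lamp       | Hank    
Webcam     | Hank    
Speaker    | Iris    
Cable      | Iris    


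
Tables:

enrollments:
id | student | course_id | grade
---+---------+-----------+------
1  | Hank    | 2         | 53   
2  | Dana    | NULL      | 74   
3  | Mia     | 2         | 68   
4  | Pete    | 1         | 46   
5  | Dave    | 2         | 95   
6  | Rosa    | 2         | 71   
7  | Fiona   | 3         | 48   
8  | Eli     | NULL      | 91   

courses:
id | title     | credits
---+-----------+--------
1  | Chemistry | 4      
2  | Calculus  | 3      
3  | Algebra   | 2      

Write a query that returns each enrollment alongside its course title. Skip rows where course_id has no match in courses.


INNER JOIN keeps only enrollments rows whose course_id matches an id in courses. Walk through each enrollment:
  - enrollment 1 (Hank): course_id=2 -> matches Calculus
  - enrollment 2 (Dana): course_id=NULL, no match -> dropped
  - enrollment 3 (Mia): course_id=2 -> matches Calculus
  - enrollment 4 (Pete): course_id=1 -> matches Chemistry
  - enrollment 5 (Dave): course_id=2 -> matches Calculus
  - enrollment 6 (Rosa): course_id=2 -> matches Calculus
  - enrollment 7 (Fiona): course_id=3 -> matches Algebra
  - enrollment 8 (Eli): course_id=NULL, no match -> dropped
So 2 of 8 rows are dropped.

SQL:
SELECT a.student, b.title AS course
FROM enrollments a
INNER JOIN courses b ON a.course_id = b.id

Result:
student | course   
--------+----------
Hank    | Calculus 
Mia     | Calculus 
Pete    | Chemistry
Dave    | Calculus 
Rosa    | Calculus 
Fiona   | Algebra  


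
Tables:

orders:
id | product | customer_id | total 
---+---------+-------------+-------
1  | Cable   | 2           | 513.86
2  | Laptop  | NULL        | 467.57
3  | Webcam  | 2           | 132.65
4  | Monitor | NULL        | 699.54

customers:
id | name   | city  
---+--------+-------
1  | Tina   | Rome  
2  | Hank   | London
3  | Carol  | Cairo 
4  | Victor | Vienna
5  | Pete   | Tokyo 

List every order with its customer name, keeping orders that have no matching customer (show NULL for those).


LEFT JOIN keeps every row from orders (the left table); where customer_id has no match in customers, the customer columns become NULL. Walk through each order:
  - order 1 (Cable): customer_id=2 -> matches Hank
  - order 2 (Laptop): customer_id=NULL, no match -> kept with NULL
  - order 3 (Webcam): customer_id=2 -> matches Hank
  - order 4 (Monitor): customer_id=NULL, no match -> kept with NULL
All 4 rows appear; 2 have NULL customer.

SQL:
SELECT a.product, b.name AS customer
FROM orders a
LEFT JOIN customers b ON a.customer_id = b.id

Result:
product | customer
--------+---------
Cable   | Hank    
Laptop  | NULL    
Webcam  | Hank    
Monitor | NULL    


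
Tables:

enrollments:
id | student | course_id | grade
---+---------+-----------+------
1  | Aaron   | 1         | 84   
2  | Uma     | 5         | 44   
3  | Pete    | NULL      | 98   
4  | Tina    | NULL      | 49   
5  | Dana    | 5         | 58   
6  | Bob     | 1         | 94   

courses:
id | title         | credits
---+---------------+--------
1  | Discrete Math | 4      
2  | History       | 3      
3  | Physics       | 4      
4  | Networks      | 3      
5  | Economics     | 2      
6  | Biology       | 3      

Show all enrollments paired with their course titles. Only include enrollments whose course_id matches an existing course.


INNER JOIN keeps only enrollments rows whose course_id matches an id in courses. Walk through each enrollment:
  - enrollment 1 (Aaron): course_id=1 -> matches Discrete Math
  - enrollment 2 (Uma): course_id=5 -> matches Economics
  - enrollment 3 (Pete): course_id=NULL, no match -> dropped
  - enrollment 4 (Tina): course_id=NULL, no match -> dropped
  - enrollment 5 (Dana): course_id=5 -> matches Economics
  - enrollment 6 (Bob): course_id=1 -> matches Discrete Math
So 2 of 6 rows are dropped.

SQL:
SELECT a.student, b.title AS course
FROM enrollments a
INNER JOIN courses b ON a.course_id = b.id

Result:
student | course       
--------+--------------
Aaron   | Discrete Math
Uma     | Economics    
Dana    | Economics    
Bob     | Discrete Math


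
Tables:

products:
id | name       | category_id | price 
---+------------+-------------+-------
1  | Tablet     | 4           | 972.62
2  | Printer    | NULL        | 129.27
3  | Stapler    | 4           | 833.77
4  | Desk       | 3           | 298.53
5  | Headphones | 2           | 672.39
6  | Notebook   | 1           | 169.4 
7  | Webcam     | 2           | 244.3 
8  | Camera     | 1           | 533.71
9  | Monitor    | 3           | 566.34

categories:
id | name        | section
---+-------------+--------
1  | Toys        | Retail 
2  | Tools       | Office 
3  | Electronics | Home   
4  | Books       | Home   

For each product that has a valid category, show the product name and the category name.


INNER JOIN keeps only products rows whose category_id matches an id in categories. Walk through each product:
  - product 1 (Tablet): category_id=4 -> matches Books
  - product 2 (Printer): category_id=NULL, no match -> dropped
  - product 3 (Stapler): category_id=4 -> matches Books
  - product 4 (Desk): category_id=3 -> matches Electronics
  - product 5 (Headphones): category_id=2 -> matches Tools
  - product 6 (Notebook): category_id=1 -> matches Toys
  - product 7 (Webcam): category_id=2 -> matches Tools
  - product 8 (Camera): category_id=1 -> matches Toys
  - product 9 (Monitor): category_id=3 -> matches Electronics
So 1 of 9 rows is dropped.

SQL:
SELECT a.name, b.name AS category
FROM products a
INNER JOIN categories b ON a.category_id = b.id

Result:
name       | category   
-----------+------------
Tablet     | Books      
Stapler    | Books      
Desk       | Electronics
Headphones | Tools      
Notebook   | Toys       
Webcam     | Tools      
Camera     | Toys       
Monitor    | Electronics


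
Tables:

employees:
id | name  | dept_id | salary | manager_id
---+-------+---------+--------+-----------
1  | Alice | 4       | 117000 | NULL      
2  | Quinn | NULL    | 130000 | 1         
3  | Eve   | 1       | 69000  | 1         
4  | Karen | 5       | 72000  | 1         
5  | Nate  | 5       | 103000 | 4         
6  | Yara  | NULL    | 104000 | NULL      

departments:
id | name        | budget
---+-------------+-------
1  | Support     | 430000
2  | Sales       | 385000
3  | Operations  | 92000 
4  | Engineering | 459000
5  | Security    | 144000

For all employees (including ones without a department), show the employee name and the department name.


LEFT JOIN keeps every row from employees (the left table); where dept_id has no match in departments, the department columns become NULL. Walk through each employee:
  - employee 1 (Alice): dept_id=4 -> matches Engineering
  - employee 2 (Quinn): dept_id=NULL, no match -> kept with NULL
  - employee 3 (Eve): dept_id=1 -> matches Support
  - employee 4 (Karen): dept_id=5 -> matches Security
  - employee 5 (Nate): dept_id=5 -> matches Security
  - employee 6 (Yara): dept_id=NULL, no match -> kept with NULL
All 6 rows appear; 2 have NULL department.

SQL:
SELECT a.name, b.name AS department
FROM employees a
LEFT JOIN departments b ON a.dept_id = b.id

Result:
name  | department 
------+------------
Alice | Engineering
Quinn | NULL       
Eve   | Support    
Karen | Security   
Nate  | Security   
Yara  | NULL       


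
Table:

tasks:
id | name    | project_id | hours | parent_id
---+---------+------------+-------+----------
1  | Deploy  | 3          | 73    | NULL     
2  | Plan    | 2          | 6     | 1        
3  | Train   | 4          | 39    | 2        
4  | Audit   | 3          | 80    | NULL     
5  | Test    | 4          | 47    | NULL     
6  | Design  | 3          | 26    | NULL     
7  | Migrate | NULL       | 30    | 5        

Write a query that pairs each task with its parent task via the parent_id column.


This is a self-join: tasks is joined to a second copy of itself, matching each row's parent_id to another row's id. Use LEFT JOIN so rows with parent_id=NULL are kept.
  - task 1 (Deploy): parent_id=NULL -> NULL
  - task 2 (Plan): parent_id=1 -> Deploy
  - task 3 (Train): parent_id=2 -> Plan
  - task 4 (Audit): parent_id=NULL -> NULL
  - task 5 (Test): parent_id=NULL -> NULL
  - task 6 (Design): parent_id=NULL -> NULL
  - task 7 (Migrate): parent_id=5 -> Test

SQL:
SELECT a.name AS item, b.name AS parent
FROM tasks a
LEFT JOIN tasks b ON a.parent_id = b.id

Result:
item    | parent
--------+-------
Deploy  | NULL  
Plan    | Deploy
Train   | Plan  
Audit   | NULL  
Test    | NULL  
Design  | NULL  
Migrate | Test  
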